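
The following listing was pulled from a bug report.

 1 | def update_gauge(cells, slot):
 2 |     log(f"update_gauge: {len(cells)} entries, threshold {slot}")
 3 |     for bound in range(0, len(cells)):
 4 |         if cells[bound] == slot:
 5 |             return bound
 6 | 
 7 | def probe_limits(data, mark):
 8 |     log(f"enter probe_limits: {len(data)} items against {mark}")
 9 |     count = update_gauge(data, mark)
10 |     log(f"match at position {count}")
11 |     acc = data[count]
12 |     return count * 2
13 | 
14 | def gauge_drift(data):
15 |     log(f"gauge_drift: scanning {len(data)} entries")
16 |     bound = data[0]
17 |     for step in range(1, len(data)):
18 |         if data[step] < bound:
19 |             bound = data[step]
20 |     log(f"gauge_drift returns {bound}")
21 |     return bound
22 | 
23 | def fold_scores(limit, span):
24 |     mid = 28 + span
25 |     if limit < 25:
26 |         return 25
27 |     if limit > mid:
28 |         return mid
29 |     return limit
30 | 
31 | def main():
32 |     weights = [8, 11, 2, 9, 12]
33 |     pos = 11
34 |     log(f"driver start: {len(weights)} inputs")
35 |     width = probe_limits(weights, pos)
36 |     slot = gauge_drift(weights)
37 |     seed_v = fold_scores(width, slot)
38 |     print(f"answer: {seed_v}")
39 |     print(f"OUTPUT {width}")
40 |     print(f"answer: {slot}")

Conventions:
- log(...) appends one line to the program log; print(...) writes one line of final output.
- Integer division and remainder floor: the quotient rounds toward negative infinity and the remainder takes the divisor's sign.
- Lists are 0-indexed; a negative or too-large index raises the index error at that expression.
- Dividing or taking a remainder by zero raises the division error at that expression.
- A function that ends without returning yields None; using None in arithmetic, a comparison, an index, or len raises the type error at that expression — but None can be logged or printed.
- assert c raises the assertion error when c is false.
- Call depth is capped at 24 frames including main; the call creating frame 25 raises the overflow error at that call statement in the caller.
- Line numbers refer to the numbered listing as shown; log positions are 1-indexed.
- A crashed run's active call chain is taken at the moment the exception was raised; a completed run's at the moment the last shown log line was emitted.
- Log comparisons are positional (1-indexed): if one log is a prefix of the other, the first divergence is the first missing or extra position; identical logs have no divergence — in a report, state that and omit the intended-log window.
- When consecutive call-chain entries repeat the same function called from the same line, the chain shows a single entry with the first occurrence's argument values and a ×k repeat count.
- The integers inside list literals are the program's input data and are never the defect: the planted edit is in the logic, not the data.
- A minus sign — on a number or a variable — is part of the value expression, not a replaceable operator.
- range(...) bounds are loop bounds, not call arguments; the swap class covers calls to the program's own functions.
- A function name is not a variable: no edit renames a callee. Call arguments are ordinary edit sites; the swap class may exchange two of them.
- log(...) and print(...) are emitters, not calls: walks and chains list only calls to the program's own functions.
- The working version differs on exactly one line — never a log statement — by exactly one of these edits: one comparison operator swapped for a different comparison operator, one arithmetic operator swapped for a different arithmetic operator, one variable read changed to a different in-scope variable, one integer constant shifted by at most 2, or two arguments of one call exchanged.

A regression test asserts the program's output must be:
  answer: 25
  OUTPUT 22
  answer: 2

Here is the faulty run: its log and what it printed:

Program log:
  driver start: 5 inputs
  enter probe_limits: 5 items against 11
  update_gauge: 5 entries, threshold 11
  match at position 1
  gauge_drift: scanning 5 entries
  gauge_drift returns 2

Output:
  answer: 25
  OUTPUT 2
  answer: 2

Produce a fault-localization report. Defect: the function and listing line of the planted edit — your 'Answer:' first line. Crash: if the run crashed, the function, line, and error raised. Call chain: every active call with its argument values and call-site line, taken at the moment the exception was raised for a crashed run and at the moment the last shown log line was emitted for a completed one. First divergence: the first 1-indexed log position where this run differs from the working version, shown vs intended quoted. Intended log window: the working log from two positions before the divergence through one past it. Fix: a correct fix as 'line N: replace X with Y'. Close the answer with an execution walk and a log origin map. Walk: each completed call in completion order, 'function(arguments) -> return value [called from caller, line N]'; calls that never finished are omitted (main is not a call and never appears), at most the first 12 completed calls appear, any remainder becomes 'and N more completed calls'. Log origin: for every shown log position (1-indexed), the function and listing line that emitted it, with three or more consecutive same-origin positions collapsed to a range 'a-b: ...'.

Answer: the defect is in probe_limits at line 12.
Key fact: Log streams are identical — the defect surfaces only in the printed output.
Call chain: main -> gauge_drift([8, 11, 2, 9, 12]) (called at line 36).
First divergence: there is none — every log position agrees.
Execution walk:
  update_gauge([8, 11, 2, 9, 12], 11) -> 1  [called from probe_limits, line 9]
  probe_limits([8, 11, 2, 9, 12], 11) -> 2  [called from main, line 35]
  gauge_drift([8, 11, 2, 9, 12]) -> 2  [called from main, line 36]
  fold_scores(2, 2) -> 25  [called from main, line 37]
Log origins:
  1: logged in main at line 34
  2: logged in probe_limits at line 8
  3: logged in update_gauge at line 2
  4: logged in probe_limits at line 10
  5: logged in gauge_drift at line 15
  6: logged in gauge_drift at line 20
A correct fix: line 12: replace `count` with `acc`.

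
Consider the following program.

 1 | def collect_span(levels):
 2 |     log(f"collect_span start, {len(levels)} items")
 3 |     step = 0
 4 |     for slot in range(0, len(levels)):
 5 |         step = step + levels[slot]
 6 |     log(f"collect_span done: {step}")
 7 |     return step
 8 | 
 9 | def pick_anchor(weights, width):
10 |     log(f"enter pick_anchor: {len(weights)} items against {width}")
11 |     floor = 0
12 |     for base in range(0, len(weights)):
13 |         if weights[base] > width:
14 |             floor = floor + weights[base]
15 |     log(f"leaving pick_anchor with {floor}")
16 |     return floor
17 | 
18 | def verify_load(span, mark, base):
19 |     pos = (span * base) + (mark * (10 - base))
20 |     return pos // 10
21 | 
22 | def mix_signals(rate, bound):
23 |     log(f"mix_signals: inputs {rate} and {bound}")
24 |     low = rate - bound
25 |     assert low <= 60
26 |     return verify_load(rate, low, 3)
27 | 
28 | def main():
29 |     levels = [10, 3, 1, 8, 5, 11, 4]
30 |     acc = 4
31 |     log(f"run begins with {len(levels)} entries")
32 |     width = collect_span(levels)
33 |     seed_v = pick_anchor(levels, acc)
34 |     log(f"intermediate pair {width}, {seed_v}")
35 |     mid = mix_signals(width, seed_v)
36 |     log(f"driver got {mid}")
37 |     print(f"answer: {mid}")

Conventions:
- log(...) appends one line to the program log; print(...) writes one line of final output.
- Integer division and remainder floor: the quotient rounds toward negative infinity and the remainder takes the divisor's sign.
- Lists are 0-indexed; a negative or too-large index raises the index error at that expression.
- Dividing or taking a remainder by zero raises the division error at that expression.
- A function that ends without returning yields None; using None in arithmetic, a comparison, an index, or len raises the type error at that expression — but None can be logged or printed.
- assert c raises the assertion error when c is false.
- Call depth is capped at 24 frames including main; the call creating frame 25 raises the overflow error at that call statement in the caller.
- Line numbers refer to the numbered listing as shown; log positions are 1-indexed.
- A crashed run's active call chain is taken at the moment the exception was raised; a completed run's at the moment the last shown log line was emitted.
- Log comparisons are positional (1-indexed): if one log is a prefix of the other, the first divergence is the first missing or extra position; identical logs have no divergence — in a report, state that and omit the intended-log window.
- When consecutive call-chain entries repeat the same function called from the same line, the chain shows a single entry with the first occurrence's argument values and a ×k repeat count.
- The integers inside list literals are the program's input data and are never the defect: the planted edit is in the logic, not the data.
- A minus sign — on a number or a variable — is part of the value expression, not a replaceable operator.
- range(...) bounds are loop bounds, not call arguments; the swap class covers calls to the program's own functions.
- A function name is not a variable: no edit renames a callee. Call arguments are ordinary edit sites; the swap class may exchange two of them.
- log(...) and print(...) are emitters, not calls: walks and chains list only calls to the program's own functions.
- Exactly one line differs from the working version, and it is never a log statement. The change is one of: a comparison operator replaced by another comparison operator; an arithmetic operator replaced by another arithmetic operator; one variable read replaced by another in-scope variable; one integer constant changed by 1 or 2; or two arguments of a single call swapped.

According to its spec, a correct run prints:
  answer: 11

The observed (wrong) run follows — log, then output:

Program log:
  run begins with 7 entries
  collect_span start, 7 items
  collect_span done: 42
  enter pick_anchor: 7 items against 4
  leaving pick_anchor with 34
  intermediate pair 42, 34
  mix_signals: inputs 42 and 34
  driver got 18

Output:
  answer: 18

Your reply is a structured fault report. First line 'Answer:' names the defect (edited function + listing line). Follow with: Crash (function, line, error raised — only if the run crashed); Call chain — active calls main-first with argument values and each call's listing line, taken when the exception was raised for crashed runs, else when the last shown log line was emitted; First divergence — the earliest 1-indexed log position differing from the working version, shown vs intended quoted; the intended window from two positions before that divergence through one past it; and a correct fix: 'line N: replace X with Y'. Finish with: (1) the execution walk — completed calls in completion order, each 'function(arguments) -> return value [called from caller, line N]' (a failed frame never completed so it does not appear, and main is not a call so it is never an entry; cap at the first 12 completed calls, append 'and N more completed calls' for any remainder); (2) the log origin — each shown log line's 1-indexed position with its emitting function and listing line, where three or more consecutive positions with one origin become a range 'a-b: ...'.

Answer: the defect is in mix_signals at line 26.
Key observation: At log position 8 the runs split — shown 'driver got 18', but the working version logs 'driver got 11'.
Call chain: main.
First divergence: position 8; shown 'driver got 18' vs intended 'driver got 11'.
Intended log window:
  6: intermediate pair 42, 34
  7: mix_signals: inputs 42 and 34
  8: driver got 11
Execution walk:
  collect_span([10, 3, 1, 8, 5, 11, 4]) -> 42  [called from main, line 32]
  pick_anchor([10, 3, 1, 8, 5, 11, 4], 4) -> 34  [called from main, line 33]
  verify_load(42, 8, 3) -> 18  [called from mix_signals, line 26]
  mix_signals(42, 34) -> 18  [called from main, line 35]
Log origins:
  1: logged in main at line 31
  2: logged in collect_span at line 2
  3: logged in collect_span at line 6
  4: logged in pick_anchor at line 10
  5: logged in pick_anchor at line 15
  6: logged in main at line 34
  7: logged in mix_signals at line 23
  8: logged in main at line 36
A correct fix: line 26: replace `3` with `1`.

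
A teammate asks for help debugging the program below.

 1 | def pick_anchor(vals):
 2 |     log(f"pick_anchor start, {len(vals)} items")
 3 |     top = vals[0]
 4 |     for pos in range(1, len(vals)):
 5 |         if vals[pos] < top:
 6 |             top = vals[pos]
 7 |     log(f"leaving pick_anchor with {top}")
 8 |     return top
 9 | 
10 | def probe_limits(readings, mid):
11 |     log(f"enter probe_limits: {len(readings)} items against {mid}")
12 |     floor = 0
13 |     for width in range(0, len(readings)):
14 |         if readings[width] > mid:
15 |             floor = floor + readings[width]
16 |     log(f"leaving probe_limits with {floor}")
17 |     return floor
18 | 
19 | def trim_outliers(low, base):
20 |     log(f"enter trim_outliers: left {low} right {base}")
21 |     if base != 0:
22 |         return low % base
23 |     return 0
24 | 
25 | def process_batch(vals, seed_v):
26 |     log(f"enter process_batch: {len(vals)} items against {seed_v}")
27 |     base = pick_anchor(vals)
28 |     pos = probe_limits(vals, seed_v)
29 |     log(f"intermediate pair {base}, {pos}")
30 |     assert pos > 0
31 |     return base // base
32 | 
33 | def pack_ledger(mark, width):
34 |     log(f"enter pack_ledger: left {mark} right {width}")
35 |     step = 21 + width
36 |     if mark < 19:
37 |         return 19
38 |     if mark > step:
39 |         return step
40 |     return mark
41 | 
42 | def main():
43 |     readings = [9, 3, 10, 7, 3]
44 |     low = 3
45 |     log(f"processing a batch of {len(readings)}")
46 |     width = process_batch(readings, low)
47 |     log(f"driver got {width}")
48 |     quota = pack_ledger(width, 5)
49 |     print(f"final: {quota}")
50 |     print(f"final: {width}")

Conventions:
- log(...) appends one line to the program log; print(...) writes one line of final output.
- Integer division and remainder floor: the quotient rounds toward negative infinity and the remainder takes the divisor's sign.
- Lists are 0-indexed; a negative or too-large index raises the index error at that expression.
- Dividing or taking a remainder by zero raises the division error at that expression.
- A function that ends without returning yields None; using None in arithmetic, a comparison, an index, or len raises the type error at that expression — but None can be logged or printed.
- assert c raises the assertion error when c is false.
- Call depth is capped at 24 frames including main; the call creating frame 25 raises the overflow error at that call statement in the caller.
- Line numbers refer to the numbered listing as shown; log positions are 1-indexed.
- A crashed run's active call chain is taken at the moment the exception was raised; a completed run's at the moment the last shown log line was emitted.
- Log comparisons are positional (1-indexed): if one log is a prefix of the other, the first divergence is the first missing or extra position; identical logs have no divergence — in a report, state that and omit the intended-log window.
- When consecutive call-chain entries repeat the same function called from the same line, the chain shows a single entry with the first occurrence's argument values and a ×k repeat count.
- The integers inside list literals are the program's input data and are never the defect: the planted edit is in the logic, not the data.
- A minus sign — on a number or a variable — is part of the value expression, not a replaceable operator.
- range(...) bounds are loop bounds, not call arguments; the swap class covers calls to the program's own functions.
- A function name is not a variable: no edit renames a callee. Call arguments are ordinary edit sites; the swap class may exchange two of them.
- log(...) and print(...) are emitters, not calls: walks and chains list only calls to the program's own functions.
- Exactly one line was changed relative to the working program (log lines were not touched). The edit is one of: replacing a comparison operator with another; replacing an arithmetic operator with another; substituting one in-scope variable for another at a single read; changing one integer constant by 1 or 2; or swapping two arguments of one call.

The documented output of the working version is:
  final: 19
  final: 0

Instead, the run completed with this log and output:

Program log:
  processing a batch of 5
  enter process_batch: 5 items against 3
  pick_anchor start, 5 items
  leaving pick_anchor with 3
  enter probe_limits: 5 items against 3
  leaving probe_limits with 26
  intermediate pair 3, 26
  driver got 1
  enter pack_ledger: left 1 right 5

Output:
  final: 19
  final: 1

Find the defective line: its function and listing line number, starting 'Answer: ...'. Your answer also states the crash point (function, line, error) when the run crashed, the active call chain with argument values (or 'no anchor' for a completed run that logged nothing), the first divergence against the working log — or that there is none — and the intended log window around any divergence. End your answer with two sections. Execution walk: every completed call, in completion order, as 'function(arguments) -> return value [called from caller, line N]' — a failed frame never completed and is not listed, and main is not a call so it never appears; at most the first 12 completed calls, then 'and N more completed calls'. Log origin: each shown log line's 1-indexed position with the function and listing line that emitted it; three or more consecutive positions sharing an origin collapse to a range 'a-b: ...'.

Answer: the defect is in process_batch at line 31.
Key observation: Position 8 is the first bad log line: 'driver got 1' should read 'driver got 0'.
Call chain: main -> pack_ledger(1, 5) (called at line 48).
First divergence: position 8; shown 'driver got 1' vs intended 'driver got 0'.
Intended log window:
  6: leaving probe_limits with 26
  7: intermediate pair 3, 26
  8: driver got 0
  9: enter pack_ledger: left 0 right 5
Execution walk:
  pick_anchor([9, 3, 10, 7, 3]) -> 3  [called from process_batch, line 27]
  probe_limits([9, 3, 10, 7, 3], 3) -> 26  [called from process_batch, line 28]
  process_batch([9, 3, 10, 7, 3], 3) -> 1  [called from main, line 46]
  pack_ledger(1, 5) -> 19  [called from main, line 48]
Origin of each log line:
  1: logged in main at line 45
  2: logged in process_batch at line 26
  3: logged in pick_anchor at line 2
  4: logged in pick_anchor at line 7
  5: logged in probe_limits at line 11
  6: logged in probe_limits at line 16
  7: logged in process_batch at line 29
  8: logged in main at line 47
  9: logged in pack_ledger at line 34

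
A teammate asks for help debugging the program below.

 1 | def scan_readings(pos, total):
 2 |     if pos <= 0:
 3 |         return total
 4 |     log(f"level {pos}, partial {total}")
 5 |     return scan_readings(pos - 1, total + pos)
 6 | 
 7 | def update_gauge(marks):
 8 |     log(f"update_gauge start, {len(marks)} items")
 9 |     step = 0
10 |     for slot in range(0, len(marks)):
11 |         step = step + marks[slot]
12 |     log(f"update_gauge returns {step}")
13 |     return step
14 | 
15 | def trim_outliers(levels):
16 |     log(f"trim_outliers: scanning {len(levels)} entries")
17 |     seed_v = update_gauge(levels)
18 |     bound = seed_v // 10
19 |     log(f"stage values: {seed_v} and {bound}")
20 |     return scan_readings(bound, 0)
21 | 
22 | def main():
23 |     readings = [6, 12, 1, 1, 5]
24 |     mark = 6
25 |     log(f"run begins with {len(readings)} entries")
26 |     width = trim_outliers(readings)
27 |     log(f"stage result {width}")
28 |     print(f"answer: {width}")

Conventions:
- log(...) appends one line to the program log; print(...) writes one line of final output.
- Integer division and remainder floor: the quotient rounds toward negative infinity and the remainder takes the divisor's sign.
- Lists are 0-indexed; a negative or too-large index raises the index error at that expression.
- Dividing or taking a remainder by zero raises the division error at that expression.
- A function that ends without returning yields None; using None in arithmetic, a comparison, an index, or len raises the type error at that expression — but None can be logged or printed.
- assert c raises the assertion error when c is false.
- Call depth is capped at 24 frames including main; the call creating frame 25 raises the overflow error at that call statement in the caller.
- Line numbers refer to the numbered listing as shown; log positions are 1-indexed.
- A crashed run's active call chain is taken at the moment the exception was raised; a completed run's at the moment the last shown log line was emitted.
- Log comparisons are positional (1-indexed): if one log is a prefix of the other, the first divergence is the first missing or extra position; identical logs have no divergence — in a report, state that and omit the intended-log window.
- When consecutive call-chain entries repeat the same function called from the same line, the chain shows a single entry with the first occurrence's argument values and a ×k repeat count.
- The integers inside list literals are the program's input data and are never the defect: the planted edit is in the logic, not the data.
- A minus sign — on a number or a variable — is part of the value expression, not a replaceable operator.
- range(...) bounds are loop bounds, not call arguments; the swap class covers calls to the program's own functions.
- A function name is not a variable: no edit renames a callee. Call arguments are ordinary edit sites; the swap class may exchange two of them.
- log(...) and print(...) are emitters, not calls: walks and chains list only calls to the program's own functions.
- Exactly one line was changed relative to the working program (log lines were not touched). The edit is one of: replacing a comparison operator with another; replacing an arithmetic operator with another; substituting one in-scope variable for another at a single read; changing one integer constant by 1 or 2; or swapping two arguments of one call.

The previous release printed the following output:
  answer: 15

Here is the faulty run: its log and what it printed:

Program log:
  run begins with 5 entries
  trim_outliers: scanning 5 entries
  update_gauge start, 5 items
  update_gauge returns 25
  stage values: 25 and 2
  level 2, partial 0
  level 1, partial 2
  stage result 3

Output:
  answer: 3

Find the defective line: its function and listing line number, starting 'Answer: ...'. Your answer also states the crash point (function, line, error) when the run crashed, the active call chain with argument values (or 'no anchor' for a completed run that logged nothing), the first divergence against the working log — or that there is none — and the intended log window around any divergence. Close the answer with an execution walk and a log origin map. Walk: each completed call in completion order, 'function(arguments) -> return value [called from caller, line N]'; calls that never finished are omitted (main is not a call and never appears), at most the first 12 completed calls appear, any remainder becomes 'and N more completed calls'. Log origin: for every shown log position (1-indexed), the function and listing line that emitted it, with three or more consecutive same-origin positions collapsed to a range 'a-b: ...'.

Answer: the defect is in trim_outliers at line 18.
Key observation: The log first diverges at position 5: the faulty run prints 'stage values: 25 and 2' where the working version prints 'stage values: 25 and 5'.
Call chain: main.
First divergence: position 5 — shown 'stage values: 25 and 2', intended 'stage values: 25 and 5'.
Intended log window:
  3: update_gauge start, 5 items
  4: update_gauge returns 25
  5: stage values: 25 and 5
  6: level 5, partial 0
Execution walk:
  update_gauge([6, 12, 1, 1, 5]) -> 25  [called from trim_outliers, line 17]
  scan_readings(0, 3) -> 3  [called from scan_readings, line 5]
  scan_readings(1, 2) -> 3  [called from scan_readings, line 5]
  scan_readings(2, 0) -> 3  [called from trim_outliers, line 20]
  trim_outliers([6, 12, 1, 1, 5]) -> 3  [called from main, line 26]
Log origins:
  1: emitted by main (line 25)
  2: emitted by trim_outliers (line 16)
  3: emitted by update_gauge (line 8)
  4: emitted by update_gauge (line 12)
  5: emitted by trim_outliers (line 19)
  6: emitted by scan_readings (line 4)
  7: emitted by scan_readings (line 4)
  8: emitted by main (line 27)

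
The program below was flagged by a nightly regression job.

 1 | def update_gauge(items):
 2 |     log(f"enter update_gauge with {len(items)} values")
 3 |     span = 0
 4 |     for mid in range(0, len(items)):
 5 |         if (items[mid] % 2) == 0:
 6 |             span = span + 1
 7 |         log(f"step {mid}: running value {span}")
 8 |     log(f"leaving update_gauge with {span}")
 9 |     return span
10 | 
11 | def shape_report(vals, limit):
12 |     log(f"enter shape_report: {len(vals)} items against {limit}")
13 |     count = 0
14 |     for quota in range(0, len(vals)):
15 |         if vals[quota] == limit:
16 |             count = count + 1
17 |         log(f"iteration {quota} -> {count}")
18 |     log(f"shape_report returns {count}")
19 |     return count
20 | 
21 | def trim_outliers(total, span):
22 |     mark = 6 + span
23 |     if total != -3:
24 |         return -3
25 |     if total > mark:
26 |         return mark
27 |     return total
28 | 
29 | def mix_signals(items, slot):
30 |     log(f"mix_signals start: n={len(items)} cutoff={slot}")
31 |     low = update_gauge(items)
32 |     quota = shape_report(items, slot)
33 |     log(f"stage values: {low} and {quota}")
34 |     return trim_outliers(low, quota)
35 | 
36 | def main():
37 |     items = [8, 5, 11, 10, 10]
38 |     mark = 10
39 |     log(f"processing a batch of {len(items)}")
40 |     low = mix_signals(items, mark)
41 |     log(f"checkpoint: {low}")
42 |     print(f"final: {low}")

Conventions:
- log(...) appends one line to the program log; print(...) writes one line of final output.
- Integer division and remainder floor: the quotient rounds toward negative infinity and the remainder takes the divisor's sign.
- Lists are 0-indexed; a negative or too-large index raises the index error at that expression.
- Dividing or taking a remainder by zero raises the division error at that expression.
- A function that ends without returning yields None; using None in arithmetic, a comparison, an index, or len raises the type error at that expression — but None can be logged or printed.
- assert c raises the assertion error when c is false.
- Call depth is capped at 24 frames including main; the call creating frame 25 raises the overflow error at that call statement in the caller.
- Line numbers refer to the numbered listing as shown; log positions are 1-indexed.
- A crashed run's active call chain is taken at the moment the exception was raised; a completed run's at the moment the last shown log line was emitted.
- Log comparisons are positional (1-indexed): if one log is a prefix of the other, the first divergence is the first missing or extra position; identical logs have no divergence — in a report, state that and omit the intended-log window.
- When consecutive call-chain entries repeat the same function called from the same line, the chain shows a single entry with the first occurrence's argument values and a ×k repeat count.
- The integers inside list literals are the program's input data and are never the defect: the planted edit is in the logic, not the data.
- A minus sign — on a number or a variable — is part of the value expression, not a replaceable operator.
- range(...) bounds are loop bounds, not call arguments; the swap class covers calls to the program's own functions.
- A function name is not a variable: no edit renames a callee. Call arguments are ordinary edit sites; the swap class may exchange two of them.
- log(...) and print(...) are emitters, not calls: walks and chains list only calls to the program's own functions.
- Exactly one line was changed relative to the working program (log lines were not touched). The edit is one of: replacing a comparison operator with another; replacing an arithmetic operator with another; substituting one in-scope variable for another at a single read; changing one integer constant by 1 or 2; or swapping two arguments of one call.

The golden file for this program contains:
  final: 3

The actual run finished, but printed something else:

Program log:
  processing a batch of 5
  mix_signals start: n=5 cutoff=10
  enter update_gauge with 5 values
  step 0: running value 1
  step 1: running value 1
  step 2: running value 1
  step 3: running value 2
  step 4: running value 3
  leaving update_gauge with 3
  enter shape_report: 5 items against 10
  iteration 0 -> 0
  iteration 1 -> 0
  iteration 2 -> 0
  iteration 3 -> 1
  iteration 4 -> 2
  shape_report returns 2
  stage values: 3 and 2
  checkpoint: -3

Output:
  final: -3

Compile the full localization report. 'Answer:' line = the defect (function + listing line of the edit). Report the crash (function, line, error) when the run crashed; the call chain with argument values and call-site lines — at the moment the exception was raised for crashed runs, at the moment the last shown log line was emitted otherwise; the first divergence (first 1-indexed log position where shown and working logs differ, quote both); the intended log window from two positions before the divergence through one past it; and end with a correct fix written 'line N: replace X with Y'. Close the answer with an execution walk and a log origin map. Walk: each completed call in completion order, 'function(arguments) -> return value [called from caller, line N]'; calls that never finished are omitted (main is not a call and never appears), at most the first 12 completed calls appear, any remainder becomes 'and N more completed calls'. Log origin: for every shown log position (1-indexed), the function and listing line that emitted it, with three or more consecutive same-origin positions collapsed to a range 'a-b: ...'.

Answer: the defect is in trim_outliers at line 23.
The tell: Log line 18 is where behavior first shows: 'checkpoint: -3' appears instead of 'checkpoint: 3'.
Call chain: main.
First divergence: position 18; shown 'checkpoint: -3' vs intended 'checkpoint: 3'.
Intended log window:
  16: shape_report returns 2
  17: stage values: 3 and 2
  18: checkpoint: 3
Execution walk:
  update_gauge([8, 5, 11, 10, 10]) -> 3  [called from mix_signals, line 31]
  shape_report([8, 5, 11, 10, 10], 10) -> 2  [called from mix_signals, line 32]
  trim_outliers(3, 2) -> -3  [called from mix_signals, line 34]
  mix_signals([8, 5, 11, 10, 10], 10) -> -3  [called from main, line 40]
Log origin:
  1: logged in main at line 39
  2: logged in mix_signals at line 30
  3: logged in update_gauge at line 2
  4-8: logged in update_gauge at line 7
  9: logged in update_gauge at line 8
  10: logged in shape_report at line 12
  11-15: logged in shape_report at line 17
  16: logged in shape_report at line 18
  17: logged in mix_signals at line 33
  18: logged in main at line 41
A correct fix: line 23: replace `!=` with `<`.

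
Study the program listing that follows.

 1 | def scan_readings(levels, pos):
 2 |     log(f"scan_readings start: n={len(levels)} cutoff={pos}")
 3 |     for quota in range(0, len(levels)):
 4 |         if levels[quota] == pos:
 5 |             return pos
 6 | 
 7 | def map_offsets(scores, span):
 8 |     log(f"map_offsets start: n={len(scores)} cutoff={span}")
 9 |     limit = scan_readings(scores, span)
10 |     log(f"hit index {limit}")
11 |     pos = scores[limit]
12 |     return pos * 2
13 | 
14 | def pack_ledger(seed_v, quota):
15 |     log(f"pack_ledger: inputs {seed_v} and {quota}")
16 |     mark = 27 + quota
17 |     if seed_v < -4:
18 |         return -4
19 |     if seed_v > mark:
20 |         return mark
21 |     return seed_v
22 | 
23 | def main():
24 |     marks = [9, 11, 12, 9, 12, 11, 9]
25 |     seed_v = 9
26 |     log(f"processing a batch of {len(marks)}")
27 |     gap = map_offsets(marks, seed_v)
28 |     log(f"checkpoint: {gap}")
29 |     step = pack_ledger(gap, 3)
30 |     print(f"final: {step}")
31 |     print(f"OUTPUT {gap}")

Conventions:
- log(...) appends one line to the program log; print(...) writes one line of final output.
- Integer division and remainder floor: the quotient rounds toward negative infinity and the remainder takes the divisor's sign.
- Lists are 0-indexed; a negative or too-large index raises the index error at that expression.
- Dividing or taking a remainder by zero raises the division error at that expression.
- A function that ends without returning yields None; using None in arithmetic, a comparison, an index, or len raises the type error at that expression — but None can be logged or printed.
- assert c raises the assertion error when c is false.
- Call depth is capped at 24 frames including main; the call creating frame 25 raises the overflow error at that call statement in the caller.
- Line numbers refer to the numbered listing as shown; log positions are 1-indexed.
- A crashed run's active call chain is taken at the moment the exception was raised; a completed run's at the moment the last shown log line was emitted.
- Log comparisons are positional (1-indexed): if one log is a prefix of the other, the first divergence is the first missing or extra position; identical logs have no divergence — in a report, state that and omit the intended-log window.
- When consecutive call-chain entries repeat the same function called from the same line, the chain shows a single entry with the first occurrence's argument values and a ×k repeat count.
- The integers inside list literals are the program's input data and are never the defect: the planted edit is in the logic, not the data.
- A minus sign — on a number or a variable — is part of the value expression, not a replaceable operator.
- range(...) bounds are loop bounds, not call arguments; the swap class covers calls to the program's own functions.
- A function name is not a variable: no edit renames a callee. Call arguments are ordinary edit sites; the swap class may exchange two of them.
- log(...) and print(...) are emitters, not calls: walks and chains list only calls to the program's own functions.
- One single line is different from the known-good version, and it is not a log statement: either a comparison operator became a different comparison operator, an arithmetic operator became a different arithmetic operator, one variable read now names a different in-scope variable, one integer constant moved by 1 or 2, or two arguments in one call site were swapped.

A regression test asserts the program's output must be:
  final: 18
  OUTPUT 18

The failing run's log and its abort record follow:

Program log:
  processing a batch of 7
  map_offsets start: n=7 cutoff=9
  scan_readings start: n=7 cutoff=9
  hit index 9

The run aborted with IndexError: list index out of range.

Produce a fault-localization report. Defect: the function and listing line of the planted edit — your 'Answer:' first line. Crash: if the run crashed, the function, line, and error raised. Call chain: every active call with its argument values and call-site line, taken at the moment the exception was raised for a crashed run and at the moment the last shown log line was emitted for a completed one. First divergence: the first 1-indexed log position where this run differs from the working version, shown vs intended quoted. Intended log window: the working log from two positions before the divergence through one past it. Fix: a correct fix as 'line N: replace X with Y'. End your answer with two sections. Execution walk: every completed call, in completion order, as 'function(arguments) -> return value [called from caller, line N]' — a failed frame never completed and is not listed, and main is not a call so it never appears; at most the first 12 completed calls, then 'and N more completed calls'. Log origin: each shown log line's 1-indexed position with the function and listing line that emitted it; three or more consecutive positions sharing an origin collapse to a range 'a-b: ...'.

Answer: the defect is in scan_readings at line 5.
Key observation: Log line 4 is where behavior first shows: 'hit index 9' appears instead of 'hit index 0'.
Crash: map_offsets, line 11, IndexError.
Call chain: main -> map_offsets([9, 11, 12, 9, 12, 11, 9], 9) (called at line 27).
First divergence: at position 4 the run shows 'hit index 9' where the working version logs 'hit index 0'.
Intended log window:
  2: map_offsets start: n=7 cutoff=9
  3: scan_readings start: n=7 cutoff=9
  4: hit index 0
  5: checkpoint: 18
Execution walk:
  scan_readings([9, 11, 12, 9, 12, 11, 9], 9) -> 9  [called from map_offsets, line 9]
Log origin:
  1: from main, line 26
  2: from map_offsets, line 8
  3: from scan_readings, line 2
  4: from map_offsets, line 10
A correct fix: line 5: replace `pos` with `quota`.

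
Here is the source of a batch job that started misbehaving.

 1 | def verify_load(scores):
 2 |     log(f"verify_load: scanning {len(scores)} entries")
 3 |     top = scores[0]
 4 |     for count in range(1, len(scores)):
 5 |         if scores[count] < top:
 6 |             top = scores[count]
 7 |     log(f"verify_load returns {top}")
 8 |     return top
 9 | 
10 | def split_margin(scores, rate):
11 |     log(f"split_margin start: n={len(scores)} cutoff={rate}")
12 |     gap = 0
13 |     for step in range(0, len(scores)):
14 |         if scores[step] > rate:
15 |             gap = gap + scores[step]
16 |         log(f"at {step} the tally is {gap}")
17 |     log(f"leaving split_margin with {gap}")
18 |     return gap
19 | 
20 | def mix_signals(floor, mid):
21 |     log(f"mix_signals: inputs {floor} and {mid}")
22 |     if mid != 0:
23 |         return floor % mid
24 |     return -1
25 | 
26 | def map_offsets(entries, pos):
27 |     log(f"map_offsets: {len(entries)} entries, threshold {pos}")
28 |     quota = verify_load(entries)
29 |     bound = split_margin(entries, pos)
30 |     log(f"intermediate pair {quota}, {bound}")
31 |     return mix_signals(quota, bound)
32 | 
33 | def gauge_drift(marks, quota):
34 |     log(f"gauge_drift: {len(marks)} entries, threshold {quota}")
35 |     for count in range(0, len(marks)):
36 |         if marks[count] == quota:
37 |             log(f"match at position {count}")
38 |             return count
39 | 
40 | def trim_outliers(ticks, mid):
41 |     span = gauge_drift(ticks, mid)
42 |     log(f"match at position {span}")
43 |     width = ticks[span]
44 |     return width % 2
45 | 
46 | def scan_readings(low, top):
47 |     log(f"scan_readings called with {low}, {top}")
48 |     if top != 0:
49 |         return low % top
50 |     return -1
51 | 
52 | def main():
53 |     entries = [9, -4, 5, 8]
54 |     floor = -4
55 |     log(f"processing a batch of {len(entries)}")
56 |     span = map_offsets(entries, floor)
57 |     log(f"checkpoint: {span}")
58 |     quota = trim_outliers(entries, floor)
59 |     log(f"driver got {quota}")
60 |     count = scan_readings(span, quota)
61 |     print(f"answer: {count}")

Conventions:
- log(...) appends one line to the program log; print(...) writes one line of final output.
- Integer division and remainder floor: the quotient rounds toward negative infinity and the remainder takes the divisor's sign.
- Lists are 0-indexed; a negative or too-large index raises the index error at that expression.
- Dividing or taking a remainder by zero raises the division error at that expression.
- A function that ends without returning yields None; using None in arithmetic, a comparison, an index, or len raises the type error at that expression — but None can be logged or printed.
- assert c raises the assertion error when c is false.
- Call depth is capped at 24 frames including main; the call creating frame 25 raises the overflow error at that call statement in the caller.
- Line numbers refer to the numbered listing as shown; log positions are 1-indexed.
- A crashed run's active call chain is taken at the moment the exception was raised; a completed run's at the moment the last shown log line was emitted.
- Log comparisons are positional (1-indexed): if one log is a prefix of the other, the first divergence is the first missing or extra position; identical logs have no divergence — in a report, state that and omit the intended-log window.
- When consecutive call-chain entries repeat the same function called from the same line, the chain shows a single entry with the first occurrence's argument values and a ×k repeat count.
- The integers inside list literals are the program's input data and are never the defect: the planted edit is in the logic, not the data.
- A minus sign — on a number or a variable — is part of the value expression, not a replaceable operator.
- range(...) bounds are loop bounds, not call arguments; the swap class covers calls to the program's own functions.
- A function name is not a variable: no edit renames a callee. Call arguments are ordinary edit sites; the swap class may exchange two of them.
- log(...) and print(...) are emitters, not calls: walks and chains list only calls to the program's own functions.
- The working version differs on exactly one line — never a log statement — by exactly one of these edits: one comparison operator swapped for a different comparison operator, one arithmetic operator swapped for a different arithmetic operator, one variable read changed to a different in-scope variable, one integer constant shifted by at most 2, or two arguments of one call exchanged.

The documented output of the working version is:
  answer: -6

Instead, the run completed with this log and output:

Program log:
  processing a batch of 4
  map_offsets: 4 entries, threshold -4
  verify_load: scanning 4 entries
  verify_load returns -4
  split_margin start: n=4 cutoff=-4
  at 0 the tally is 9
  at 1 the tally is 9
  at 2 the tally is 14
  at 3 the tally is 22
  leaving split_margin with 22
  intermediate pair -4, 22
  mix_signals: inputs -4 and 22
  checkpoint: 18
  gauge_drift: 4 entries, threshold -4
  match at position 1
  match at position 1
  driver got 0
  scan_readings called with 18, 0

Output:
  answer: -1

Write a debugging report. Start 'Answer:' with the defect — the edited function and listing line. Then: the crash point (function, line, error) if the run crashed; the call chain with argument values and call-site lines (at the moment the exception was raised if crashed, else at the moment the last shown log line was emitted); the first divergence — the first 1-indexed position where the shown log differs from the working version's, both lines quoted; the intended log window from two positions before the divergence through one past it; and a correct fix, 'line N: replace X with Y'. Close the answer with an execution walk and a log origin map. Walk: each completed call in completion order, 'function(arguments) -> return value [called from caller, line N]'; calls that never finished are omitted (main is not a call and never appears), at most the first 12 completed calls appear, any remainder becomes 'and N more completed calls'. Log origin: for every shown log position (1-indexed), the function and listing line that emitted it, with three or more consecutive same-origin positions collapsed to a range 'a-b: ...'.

Answer: the defect is in trim_outliers at line 44.
Key observation: Log line 17 is where behavior first shows: 'driver got 0' appears instead of 'driver got -8'.
Call chain: main -> scan_readings(18, 0) (called at line 60).
First divergence: at position 17 the run shows 'driver got 0' where the working version logs 'driver got -8'.
Intended log window:
  15: match at position 1
  16: match at position 1
  17: driver got -8
  18: scan_readings called with 18, -8
Execution walk:
  verify_load([9, -4, 5, 8]) -> -4  [called from map_offsets, line 28]
  split_margin([9, -4, 5, 8], -4) -> 22  [called from map_offsets, line 29]
  mix_signals(-4, 22) -> 18  [called from map_offsets, line 31]
  map_offsets([9, -4, 5, 8], -4) -> 18  [called from main, line 56]
  gauge_drift([9, -4, 5, 8], -4) -> 1  [called from trim_outliers, line 41]
  trim_outliers([9, -4, 5, 8], -4) -> 0  [called from main, line 58]
  scan_readings(18, 0) -> -1  [called from main, line 60]
Log origin:
  1 — main, line 55
  2 — map_offsets, line 27
  3 — verify_load, line 2
  4 — verify_load, line 7
  5 — split_margin, line 11
  6-9 — split_margin, line 16
  10 — split_margin, line 17
  11 — map_offsets, line 30
  12 — mix_signals, line 21
  13 — main, line 57
  14 — gauge_drift, line 34
  15 — gauge_drift, line 37
  16 — trim_outliers, line 42
  17 — main, line 59
  18 — scan_readings, line 47
A correct fix: line 44: replace `%` with `*`.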